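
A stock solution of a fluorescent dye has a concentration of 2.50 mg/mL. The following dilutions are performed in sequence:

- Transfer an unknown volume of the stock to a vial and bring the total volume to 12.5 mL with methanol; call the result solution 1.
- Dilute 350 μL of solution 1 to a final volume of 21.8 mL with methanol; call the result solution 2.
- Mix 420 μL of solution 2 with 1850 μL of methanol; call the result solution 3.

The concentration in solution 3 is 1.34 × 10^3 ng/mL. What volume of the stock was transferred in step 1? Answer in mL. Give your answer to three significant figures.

Step 1: v brought to 12.5 mL → factor = 12.5 mL/v
Step 2: 350 μL brought to 21.8 mL → factor 21800/350 = 62.286
Step 3: 420 μL + 1850 μL = 2270 μL total → factor 2270/420 = 5.4048
Product of known-step factors = 336.64
Overall factor = 2.50 mg/mL / (1.34 × 10^3 ng/mL) = 1865.7
Step-1 factor = 1865.7 / 336.64 = 5.542
v = 12.5 mL / 5.542 = 2.26 mL

2.26 mL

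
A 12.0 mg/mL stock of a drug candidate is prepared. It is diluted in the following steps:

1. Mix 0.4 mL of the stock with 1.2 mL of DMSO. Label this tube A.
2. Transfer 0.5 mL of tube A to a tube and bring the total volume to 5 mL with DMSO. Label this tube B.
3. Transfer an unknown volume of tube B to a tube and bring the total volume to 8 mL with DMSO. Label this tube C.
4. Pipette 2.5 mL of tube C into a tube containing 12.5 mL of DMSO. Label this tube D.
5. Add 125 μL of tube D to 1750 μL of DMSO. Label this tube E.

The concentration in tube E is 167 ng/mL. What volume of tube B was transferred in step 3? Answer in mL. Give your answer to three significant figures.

Step 1: 0.4 mL + 1.2 mL = 1.6 mL total → factor 1.6/0.4 = 4
Step 2: 0.5 mL brought to 5 mL → factor 5/0.5 = 10
Step 3: v brought to 8 mL → factor = 8 mL/v
Step 4: 2.5 mL + 12.5 mL = 15 mL total → factor 15/2.5 = 6
Step 5: 125 μL + 1750 μL = 1875 μL total → factor 1875/125 = 15
Product of known-step factors = 3600
Overall factor = 12.0 mg/mL / (167 ng/mL) = 71856
Step-3 factor = 71856 / 3600 = 19.96
v = 8 mL / 19.96 = 0.401 mL

0.401 mL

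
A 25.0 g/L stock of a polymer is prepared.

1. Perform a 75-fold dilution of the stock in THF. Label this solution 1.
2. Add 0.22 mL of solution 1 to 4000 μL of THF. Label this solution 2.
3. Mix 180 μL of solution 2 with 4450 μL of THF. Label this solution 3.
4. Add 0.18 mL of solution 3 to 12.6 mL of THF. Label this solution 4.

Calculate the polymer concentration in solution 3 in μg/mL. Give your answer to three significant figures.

0.676 μg/mL

Step 1: 75-fold → factor 75
Step 2: 0.22 mL + 4000 μL = 4.22 mL total → factor 4.22/0.22 = 19.182
Step 3: 180 μL + 4450 μL = 4630 μL total → factor 4630/180 = 25.722
Dilution factor through solution 3 = 75 × 19.182 × 25.722 = 37005
[solution 3] = 25.0 g/L / 37005 = 0.0006756 g/L = 0.676 μg/mL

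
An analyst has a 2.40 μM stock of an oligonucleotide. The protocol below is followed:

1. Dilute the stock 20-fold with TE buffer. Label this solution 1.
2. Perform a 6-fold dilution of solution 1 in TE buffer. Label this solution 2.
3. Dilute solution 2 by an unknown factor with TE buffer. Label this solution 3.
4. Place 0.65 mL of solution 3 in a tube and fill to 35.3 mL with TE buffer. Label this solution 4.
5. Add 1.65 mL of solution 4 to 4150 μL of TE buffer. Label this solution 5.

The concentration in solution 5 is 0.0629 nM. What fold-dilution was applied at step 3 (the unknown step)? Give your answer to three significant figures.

Step 1: 20-fold → factor 20
Step 2: 6-fold → factor 6
Step 3: unknown factor x
Step 4: 0.65 mL brought to 35.3 mL → factor 35.3/0.65 = 54.308
Step 5: 1.65 mL + 4150 μL = 5.8 mL total → factor 5.8/1.65 = 3.5152
Product of known-step factors = 22908
Overall factor = 2.40 μM / (0.0629 nM) = 38156
x = 38156 / 22908 = 1.67

1.67-fold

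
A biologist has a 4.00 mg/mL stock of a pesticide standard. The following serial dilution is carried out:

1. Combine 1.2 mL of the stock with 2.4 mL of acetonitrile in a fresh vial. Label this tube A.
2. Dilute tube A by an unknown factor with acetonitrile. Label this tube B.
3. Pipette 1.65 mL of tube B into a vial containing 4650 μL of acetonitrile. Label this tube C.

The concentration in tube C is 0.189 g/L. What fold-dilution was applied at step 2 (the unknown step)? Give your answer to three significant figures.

Step 1: 1.2 mL + 2.4 mL = 3.6 mL total → factor 3.6/1.2 = 3
Step 2: unknown factor x
Step 3: 1.65 mL + 4650 μL = 6.3 mL total → factor 6.3/1.65 = 3.8182
Product of known-step factors = 11.455
Overall factor = 4.00 mg/mL / (0.189 g/L) = 21.164
x = 21.164 / 11.455 = 1.85

1.85-fold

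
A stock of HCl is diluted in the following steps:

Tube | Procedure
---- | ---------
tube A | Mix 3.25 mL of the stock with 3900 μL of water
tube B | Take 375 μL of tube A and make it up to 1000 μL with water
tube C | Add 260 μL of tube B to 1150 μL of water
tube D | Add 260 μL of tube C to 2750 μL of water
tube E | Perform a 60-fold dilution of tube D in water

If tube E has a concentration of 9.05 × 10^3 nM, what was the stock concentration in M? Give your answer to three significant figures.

Step 1: 3.25 mL + 3900 μL = 7.15 mL total → factor 7.15/3.25 = 2.2
Step 2: 375 μL brought to 1000 μL → factor 1000/375 = 2.6667
Step 3: 260 μL + 1150 μL = 1410 μL total → factor 1410/260 = 5.4231
Step 4: 260 μL + 2750 μL = 3010 μL total → factor 3010/260 = 11.577
Step 5: 60-fold → factor 60
Overall dilution factor = 2.2 × 2.6667 × 5.4231 × 11.577 × 60 = 22099
Stock = 9.05 × 10^3 nM × 22099 = 2.000 × 10^8 nM = 0.200 M

0.200 M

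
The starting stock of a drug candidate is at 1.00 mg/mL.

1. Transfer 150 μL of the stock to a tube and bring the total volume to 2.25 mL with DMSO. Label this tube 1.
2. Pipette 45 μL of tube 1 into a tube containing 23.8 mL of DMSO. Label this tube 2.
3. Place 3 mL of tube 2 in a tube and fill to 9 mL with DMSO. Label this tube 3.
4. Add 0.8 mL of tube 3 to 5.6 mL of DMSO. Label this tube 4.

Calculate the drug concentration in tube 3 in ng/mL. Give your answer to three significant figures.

Step 1: 150 μL brought to 2.25 mL → factor 2250/150 = 15
Step 2: 45 μL + 23.8 mL = 23845 μL total → factor 23845/45 = 529.89
Step 3: 3 mL brought to 9 mL → factor 9/3 = 3
Dilution factor through tube 3 = 15 × 529.89 × 3 = 23845
[tube 3] = 1.00 mg/mL / 23845 = 4.194 × 10^-5 mg/mL = 41.9 ng/mL

41.9 ng/mL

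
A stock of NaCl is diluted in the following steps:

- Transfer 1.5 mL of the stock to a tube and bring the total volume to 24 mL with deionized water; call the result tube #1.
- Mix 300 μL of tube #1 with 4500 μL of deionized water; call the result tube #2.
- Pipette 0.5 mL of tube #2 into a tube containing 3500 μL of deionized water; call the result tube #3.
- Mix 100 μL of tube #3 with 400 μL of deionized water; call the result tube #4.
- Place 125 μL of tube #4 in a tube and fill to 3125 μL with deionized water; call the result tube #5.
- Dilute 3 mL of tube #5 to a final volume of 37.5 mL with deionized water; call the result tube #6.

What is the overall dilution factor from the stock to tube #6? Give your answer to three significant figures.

3.20 × 10^6

Step 1: 1.5 mL brought to 24 mL → factor 24/1.5 = 16
Step 2: 300 μL + 4500 μL = 4800 μL total → factor 4800/300 = 16
Step 3: 0.5 mL + 3500 μL = 4 mL total → factor 4/0.5 = 8
Step 4: 100 μL + 400 μL = 500 μL total → factor 500/100 = 5
Step 5: 125 μL brought to 3125 μL → factor 3125/125 = 25
Step 6: 3 mL brought to 37.5 mL → factor 37.5/3 = 12.5
Overall dilution factor = 16 × 16 × 8 × 5 × 25 × 12.5 = 3.2 × 10^6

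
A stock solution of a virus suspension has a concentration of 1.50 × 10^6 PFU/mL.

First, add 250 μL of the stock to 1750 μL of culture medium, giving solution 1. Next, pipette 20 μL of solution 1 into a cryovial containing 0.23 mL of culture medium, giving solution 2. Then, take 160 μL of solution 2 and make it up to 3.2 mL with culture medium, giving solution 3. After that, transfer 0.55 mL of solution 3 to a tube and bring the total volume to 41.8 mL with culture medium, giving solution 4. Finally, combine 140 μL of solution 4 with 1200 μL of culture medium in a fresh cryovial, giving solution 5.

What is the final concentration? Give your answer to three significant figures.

1.03 PFU/mL

Step 1: 250 μL + 1750 μL = 2000 μL total → factor 2000/250 = 8
Step 2: 20 μL + 0.23 mL = 250 μL total → factor 250/20 = 12.5
Step 3: 160 μL brought to 3.2 mL → factor 3200/160 = 20
Step 4: 0.55 mL brought to 41.8 mL → factor 41.8/0.55 = 76
Step 5: 140 μL + 1200 μL = 1340 μL total → factor 1340/140 = 9.5714
Overall dilution factor = 8 × 12.5 × 20 × 76 × 9.5714 = 1.4549 × 10^6
Final = 1.50 × 10^6 PFU/mL / 1.4549 × 10^6 = 1.03 PFU/mL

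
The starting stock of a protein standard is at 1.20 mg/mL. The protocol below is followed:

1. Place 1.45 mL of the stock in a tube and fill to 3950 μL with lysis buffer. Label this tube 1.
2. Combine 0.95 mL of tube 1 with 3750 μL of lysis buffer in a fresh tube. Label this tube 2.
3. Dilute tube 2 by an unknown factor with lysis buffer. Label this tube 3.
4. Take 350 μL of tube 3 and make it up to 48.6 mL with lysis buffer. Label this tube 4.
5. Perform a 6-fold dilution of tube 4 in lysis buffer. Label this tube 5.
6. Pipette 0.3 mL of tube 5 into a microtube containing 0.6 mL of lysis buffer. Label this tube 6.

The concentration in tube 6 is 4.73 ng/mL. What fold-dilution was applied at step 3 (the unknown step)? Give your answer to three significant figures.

Step 1: 1.45 mL brought to 3950 μL → factor 3.95/1.45 = 2.7241
Step 2: 0.95 mL + 3750 μL = 4.7 mL total → factor 4.7/0.95 = 4.9474
Step 3: unknown factor x
Step 4: 350 μL brought to 48.6 mL → factor 48600/350 = 138.86
Step 5: 6-fold → factor 6
Step 6: 0.3 mL + 0.6 mL = 0.9 mL total → factor 0.9/0.3 = 3
Product of known-step factors = 33686
Overall factor = 1.20 mg/mL / (4.73 ng/mL) = 2.537 × 10^5
x = 2.537 × 10^5 / 33686 = 7.53

7.53-fold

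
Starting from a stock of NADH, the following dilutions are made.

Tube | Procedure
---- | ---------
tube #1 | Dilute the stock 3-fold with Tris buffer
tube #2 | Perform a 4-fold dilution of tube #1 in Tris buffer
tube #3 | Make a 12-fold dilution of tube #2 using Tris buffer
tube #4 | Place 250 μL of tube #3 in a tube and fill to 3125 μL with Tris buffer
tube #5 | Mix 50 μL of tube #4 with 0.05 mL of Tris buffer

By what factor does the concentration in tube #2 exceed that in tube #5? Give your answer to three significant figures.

300

Step 1: 3-fold → factor 3
Step 2: 4-fold → factor 4
Step 3: 12-fold → factor 12
Step 4: 250 μL brought to 3125 μL → factor 3125/250 = 12.5
Step 5: 50 μL + 0.05 mL = 100 μL total → factor 100/50 = 2
Dilution factor to tube #2 = 12; to tube #5 = 3600
[tube #2]/[tube #5] = (factor to tube #5)/(factor to tube #2) = 3600/12 = 300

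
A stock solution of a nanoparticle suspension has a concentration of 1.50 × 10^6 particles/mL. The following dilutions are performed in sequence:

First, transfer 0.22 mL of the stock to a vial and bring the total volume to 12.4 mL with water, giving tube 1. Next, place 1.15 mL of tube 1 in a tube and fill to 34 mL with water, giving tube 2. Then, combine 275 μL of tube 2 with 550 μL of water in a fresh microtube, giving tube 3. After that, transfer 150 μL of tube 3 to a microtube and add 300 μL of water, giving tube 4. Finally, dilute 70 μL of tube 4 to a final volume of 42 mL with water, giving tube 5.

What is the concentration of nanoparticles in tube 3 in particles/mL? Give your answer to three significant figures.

Step 1: 0.22 mL brought to 12.4 mL → factor 12.4/0.22 = 56.364
Step 2: 1.15 mL brought to 34 mL → factor 34/1.15 = 29.565
Step 3: 275 μL + 550 μL = 825 μL total → factor 825/275 = 3
Dilution factor through tube 3 = 56.364 × 29.565 × 3 = 4999.2
[tube 3] = 1.50 × 10^6 particles/mL / 4999.2 = 300 particles/mL

300 particles/mL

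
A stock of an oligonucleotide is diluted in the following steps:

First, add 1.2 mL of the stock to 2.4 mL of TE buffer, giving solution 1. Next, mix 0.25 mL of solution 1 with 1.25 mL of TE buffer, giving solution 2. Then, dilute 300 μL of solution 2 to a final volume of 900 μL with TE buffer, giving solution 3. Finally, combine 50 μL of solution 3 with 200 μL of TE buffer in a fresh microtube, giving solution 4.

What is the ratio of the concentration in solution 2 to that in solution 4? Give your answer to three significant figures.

Step 1: 1.2 mL + 2.4 mL = 3.6 mL total → factor 3.6/1.2 = 3
Step 2: 0.25 mL + 1.25 mL = 1.5 mL total → factor 1.5/0.25 = 6
Step 3: 300 μL brought to 900 μL → factor 900/300 = 3
Step 4: 50 μL + 200 μL = 250 μL total → factor 250/50 = 5
Dilution factor to solution 2 = 18; to solution 4 = 270
[solution 2]/[solution 4] = (factor to solution 4)/(factor to solution 2) = 270/18 = 15.0

15.0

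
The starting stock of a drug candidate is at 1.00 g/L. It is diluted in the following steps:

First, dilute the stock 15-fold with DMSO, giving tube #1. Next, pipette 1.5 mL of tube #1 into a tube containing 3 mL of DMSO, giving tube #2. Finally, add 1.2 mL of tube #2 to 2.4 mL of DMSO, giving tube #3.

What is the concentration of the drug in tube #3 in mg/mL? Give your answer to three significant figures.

Step 1: 15-fold → factor 15
Step 2: 1.5 mL + 3 mL = 4.5 mL total → factor 4.5/1.5 = 3
Step 3: 1.2 mL + 2.4 mL = 3.6 mL total → factor 3.6/1.2 = 3
Overall dilution factor = 15 × 3 × 3 = 135
Final = 1.00 g/L / 135 = 0.007407 g/L = 0.00741 mg/mL

0.00741 mg/mL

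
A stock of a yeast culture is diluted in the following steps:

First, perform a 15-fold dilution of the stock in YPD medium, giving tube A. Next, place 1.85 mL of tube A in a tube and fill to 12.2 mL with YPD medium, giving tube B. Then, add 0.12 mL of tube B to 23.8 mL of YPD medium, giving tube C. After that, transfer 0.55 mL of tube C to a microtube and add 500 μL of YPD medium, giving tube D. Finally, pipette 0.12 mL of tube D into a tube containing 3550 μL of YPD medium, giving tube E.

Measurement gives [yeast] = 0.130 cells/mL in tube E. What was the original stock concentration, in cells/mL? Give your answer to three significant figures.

1.50 × 10^5 cells/mL

Step 1: 15-fold → factor 15
Step 2: 1.85 mL brought to 12.2 mL → factor 12.2/1.85 = 6.5946
Step 3: 0.12 mL + 23.8 mL = 23.92 mL total → factor 23.92/0.12 = 199.33
Step 4: 0.55 mL + 500 μL = 1.05 mL total → factor 1.05/0.55 = 1.9091
Step 5: 0.12 mL + 3550 μL = 3.67 mL total → factor 3.67/0.12 = 30.583
Overall dilution factor = 15 × 6.5946 × 199.33 × 1.9091 × 30.583 = 1.1513 × 10^6
Stock = 0.130 cells/mL × 1.1513 × 10^6 = 1.50 × 10^5 cells/mL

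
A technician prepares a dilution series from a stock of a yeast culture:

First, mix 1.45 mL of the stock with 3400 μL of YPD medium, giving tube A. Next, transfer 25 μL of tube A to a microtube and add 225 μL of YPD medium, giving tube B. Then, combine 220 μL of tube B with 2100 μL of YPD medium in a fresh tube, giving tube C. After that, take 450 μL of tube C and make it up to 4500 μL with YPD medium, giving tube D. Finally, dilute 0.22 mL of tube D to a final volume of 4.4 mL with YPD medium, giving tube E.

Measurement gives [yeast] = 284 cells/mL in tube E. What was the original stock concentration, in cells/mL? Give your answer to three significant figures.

Step 1: 1.45 mL + 3400 μL = 4.85 mL total → factor 4.85/1.45 = 3.3448
Step 2: 25 μL + 225 μL = 250 μL total → factor 250/25 = 10
Step 3: 220 μL + 2100 μL = 2320 μL total → factor 2320/220 = 10.545
Step 4: 450 μL brought to 4500 μL → factor 4500/450 = 10
Step 5: 0.22 mL brought to 4.4 mL → factor 4.4/0.22 = 20
Overall dilution factor = 3.3448 × 10 × 10.545 × 10 × 20 = 70545
Stock = 284 cells/mL × 70545 = 2.00 × 10^7 cells/mL

2.00 × 10^7 cells/mL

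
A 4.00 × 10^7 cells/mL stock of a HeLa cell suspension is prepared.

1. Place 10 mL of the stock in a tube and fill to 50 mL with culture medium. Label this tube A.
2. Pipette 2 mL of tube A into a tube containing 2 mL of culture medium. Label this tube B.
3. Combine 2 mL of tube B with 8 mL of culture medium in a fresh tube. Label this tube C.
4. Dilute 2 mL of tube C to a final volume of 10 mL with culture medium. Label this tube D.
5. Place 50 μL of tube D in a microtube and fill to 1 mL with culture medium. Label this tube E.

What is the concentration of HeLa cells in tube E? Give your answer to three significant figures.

8.00 × 10^3 cells/mL

Step 1: 10 mL brought to 50 mL → factor 50/10 = 5
Step 2: 2 mL + 2 mL = 4 mL total → factor 4/2 = 2
Step 3: 2 mL + 8 mL = 10 mL total → factor 10/2 = 5
Step 4: 2 mL brought to 10 mL → factor 10/2 = 5
Step 5: 50 μL brought to 1 mL → factor 1000/50 = 20
Overall dilution factor = 5 × 2 × 5 × 5 × 20 = 5000
Final = 4.00 × 10^7 cells/mL / 5000 = 8.00 × 10^3 cells/mL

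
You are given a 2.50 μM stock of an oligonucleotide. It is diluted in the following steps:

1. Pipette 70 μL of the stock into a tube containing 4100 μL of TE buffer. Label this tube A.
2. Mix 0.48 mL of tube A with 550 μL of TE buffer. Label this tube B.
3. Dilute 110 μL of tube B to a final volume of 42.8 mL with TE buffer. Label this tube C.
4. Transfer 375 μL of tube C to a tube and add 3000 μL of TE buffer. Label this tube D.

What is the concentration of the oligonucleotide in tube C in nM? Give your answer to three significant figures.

0.0503 nM

Step 1: 70 μL + 4100 μL = 4170 μL total → factor 4170/70 = 59.571
Step 2: 0.48 mL + 550 μL = 1.03 mL total → factor 1.03/0.48 = 2.1458
Step 3: 110 μL brought to 42.8 mL → factor 42800/110 = 389.09
Dilution factor through tube C = 59.571 × 2.1458 × 389.09 = 49738
[tube C] = 2.50 μM / 49738 = 5.026 × 10^-5 μM = 0.0503 nM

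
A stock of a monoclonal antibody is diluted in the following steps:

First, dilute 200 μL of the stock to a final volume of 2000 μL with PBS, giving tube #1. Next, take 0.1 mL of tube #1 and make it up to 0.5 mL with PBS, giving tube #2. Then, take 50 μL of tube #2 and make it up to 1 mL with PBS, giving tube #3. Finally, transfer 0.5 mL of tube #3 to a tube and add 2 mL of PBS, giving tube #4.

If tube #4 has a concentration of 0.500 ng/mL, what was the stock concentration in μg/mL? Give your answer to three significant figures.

Step 1: 200 μL brought to 2000 μL → factor 2000/200 = 10
Step 2: 0.1 mL brought to 0.5 mL → factor 0.5/0.1 = 5
Step 3: 50 μL brought to 1 mL → factor 1000/50 = 20
Step 4: 0.5 mL + 2 mL = 2.5 mL total → factor 2.5/0.5 = 5
Overall dilution factor = 10 × 5 × 20 × 5 = 5000
Stock = 0.500 ng/mL × 5000 = 2500 ng/mL = 2.50 μg/mL

2.50 μg/mL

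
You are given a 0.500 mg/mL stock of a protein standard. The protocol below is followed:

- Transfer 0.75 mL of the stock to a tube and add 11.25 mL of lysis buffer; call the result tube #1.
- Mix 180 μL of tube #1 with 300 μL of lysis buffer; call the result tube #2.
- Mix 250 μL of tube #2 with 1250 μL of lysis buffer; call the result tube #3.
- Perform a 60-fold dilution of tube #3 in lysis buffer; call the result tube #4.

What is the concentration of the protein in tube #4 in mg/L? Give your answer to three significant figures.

Step 1: 0.75 mL + 11.25 mL = 12 mL total → factor 12/0.75 = 16
Step 2: 180 μL + 300 μL = 480 μL total → factor 480/180 = 2.6667
Step 3: 250 μL + 1250 μL = 1500 μL total → factor 1500/250 = 6
Step 4: 60-fold → factor 60
Overall dilution factor = 16 × 2.6667 × 6 × 60 = 15360
Final = 0.500 mg/mL / 15360 = 3.255 × 10^-5 mg/mL = 0.0326 mg/L

0.0326 mg/L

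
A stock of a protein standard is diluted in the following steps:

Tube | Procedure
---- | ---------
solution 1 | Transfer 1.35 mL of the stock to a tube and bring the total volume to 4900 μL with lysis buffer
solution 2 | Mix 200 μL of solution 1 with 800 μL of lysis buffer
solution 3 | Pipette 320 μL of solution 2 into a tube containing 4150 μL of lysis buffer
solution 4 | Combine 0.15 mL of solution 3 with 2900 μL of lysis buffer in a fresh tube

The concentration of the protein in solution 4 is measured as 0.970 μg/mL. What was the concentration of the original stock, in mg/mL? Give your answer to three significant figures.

Step 1: 1.35 mL brought to 4900 μL → factor 4.9/1.35 = 3.6296
Step 2: 200 μL + 800 μL = 1000 μL total → factor 1000/200 = 5
Step 3: 320 μL + 4150 μL = 4470 μL total → factor 4470/320 = 13.969
Step 4: 0.15 mL + 2900 μL = 3.05 mL total → factor 3.05/0.15 = 20.333
Overall dilution factor = 3.6296 × 5 × 13.969 × 20.333 = 5154.6
Stock = 0.970 μg/mL × 5154.6 = 5000 μg/mL = 5.00 mg/mL

5.00 mg/mL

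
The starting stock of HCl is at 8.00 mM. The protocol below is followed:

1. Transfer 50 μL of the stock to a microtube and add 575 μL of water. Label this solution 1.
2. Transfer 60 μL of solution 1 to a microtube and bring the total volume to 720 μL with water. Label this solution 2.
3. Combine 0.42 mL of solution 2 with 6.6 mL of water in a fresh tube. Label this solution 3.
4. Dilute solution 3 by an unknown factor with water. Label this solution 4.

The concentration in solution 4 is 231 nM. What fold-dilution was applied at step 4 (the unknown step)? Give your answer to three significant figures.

13.8-fold

Step 1: 50 μL + 575 μL = 625 μL total → factor 625/50 = 12.5
Step 2: 60 μL brought to 720 μL → factor 720/60 = 12
Step 3: 0.42 mL + 6.6 mL = 7.02 mL total → factor 7.02/0.42 = 16.714
Step 4: unknown factor x
Product of known-step factors = 2507.1
Overall factor = 8.00 mM / (231 nM) = 34632
x = 34632 / 2507.1 = 13.8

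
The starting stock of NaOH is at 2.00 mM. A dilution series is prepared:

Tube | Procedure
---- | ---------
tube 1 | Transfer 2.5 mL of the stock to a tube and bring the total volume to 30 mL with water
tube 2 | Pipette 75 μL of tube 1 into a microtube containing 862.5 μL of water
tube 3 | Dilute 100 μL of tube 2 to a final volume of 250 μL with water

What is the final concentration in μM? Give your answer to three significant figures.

5.33 μM

Step 1: 2.5 mL brought to 30 mL → factor 30/2.5 = 12
Step 2: 75 μL + 862.5 μL = 937.5 μL total → factor 937.5/75 = 12.5
Step 3: 100 μL brought to 250 μL → factor 250/100 = 2.5
Overall dilution factor = 12 × 12.5 × 2.5 = 375
Final = 2.00 mM / 375 = 0.005333 mM = 5.33 μM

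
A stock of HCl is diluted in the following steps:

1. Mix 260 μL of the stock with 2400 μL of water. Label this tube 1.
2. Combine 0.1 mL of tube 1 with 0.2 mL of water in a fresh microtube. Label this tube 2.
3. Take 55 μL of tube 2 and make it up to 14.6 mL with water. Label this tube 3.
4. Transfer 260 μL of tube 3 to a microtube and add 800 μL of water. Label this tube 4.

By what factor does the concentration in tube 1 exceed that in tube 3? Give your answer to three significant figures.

Step 1: 260 μL + 2400 μL = 2660 μL total → factor 2660/260 = 10.231
Step 2: 0.1 mL + 0.2 mL = 0.3 mL total → factor 0.3/0.1 = 3
Step 3: 55 μL brought to 14.6 mL → factor 14600/55 = 265.45
Dilution factor to tube 1 = 10.231; to tube 3 = 8147.4
[tube 1]/[tube 3] = (factor to tube 3)/(factor to tube 1) = 8147.4/10.231 = 796

796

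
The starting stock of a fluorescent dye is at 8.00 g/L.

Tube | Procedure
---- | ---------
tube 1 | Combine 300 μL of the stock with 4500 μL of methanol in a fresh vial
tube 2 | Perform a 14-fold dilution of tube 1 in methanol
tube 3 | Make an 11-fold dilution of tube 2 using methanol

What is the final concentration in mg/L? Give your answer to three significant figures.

Step 1: 300 μL + 4500 μL = 4800 μL total → factor 4800/300 = 16
Step 2: 14-fold → factor 14
Step 3: 11-fold → factor 11
Overall dilution factor = 16 × 14 × 11 = 2464
Final = 8.00 g/L / 2464 = 0.003247 g/L = 3.25 mg/L

3.25 mg/L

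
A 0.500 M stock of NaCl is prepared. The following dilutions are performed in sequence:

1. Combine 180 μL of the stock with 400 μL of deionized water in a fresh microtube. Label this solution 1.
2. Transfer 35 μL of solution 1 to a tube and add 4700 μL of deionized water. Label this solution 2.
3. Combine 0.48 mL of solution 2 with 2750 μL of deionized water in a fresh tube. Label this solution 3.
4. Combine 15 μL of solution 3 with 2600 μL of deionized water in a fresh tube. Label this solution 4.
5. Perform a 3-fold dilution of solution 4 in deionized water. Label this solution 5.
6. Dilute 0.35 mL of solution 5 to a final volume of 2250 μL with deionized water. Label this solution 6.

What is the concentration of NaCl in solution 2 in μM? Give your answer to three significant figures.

Step 1: 180 μL + 400 μL = 580 μL total → factor 580/180 = 3.2222
Step 2: 35 μL + 4700 μL = 4735 μL total → factor 4735/35 = 135.29
Dilution factor through solution 2 = 3.2222 × 135.29 = 435.92
[solution 2] = 0.500 M / 435.92 = 0.001147 M = 1.15 × 10^3 μM

1.15 × 10^3 μM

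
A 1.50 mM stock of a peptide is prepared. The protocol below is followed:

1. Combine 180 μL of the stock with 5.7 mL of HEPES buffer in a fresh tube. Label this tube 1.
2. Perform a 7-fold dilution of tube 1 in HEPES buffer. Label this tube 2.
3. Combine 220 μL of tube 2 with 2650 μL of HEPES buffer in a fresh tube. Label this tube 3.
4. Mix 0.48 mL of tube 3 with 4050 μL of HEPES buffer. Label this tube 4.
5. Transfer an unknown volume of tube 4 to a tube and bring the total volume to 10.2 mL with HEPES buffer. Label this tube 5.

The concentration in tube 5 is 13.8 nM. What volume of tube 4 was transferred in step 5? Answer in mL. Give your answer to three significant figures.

2.64 mL

Step 1: 180 μL + 5.7 mL = 5880 μL total → factor 5880/180 = 32.667
Step 2: 7-fold → factor 7
Step 3: 220 μL + 2650 μL = 2870 μL total → factor 2870/220 = 13.045
Step 4: 0.48 mL + 4050 μL = 4.53 mL total → factor 4.53/0.48 = 9.4375
Step 5: v brought to 10.2 mL → factor = 10.2 mL/v
Product of known-step factors = 28153
Overall factor = 1.50 mM / (13.8 nM) = 1.087 × 10^5
Step-5 factor = 1.087 × 10^5 / 28153 = 3.8609
v = 10.2 mL / 3.8609 = 2.64 mL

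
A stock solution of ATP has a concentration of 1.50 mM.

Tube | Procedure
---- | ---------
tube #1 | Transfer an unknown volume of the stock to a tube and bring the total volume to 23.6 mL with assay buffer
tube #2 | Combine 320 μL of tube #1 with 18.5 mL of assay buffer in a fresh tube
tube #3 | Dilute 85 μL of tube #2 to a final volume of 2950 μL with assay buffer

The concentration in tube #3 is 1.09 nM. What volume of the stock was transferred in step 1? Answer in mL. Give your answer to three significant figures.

Step 1: v brought to 23.6 mL → factor = 23.6 mL/v
Step 2: 320 μL + 18.5 mL = 18820 μL total → factor 18820/320 = 58.812
Step 3: 85 μL brought to 2950 μL → factor 2950/85 = 34.706
Product of known-step factors = 2041.1
Overall factor = 1.50 mM / (1.09 nM) = 1.3761 × 10^6
Step-1 factor = 1.3761 × 10^6 / 2041.1 = 674.21
v = 23.6 mL / 674.21 = 0.0350 mL

0.0350 mL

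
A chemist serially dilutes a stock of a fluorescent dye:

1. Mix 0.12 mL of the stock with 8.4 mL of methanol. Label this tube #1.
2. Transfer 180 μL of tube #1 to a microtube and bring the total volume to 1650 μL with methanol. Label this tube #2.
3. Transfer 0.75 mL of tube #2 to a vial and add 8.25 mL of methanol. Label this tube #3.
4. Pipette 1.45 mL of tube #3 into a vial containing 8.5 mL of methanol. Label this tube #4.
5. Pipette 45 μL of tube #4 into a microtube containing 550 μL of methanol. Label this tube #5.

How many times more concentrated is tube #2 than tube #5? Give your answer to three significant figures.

1.09 × 10^3

Step 1: 0.12 mL + 8.4 mL = 8.52 mL total → factor 8.52/0.12 = 71
Step 2: 180 μL brought to 1650 μL → factor 1650/180 = 9.1667
Step 3: 0.75 mL + 8.25 mL = 9 mL total → factor 9/0.75 = 12
Step 4: 1.45 mL + 8.5 mL = 9.95 mL total → factor 9.95/1.45 = 6.8621
Step 5: 45 μL + 550 μL = 595 μL total → factor 595/45 = 13.222
Dilution factor to tube #2 = 650.83; to tube #5 = 7.0862 × 10^5
[tube #2]/[tube #5] = (factor to tube #5)/(factor to tube #2) = 7.0862 × 10^5/650.83 = 1.09 × 10^3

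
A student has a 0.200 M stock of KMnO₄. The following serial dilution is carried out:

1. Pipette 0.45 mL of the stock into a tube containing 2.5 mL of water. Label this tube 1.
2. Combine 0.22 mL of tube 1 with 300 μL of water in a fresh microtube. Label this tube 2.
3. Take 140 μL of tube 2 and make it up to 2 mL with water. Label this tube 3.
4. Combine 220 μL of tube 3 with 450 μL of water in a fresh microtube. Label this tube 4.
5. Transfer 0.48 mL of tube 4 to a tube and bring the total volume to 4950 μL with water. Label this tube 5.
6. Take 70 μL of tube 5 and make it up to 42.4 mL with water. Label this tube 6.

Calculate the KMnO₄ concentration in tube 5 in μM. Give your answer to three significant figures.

Step 1: 0.45 mL + 2.5 mL = 2.95 mL total → factor 2.95/0.45 = 6.5556
Step 2: 0.22 mL + 300 μL = 0.52 mL total → factor 0.52/0.22 = 2.3636
Step 3: 140 μL brought to 2 mL → factor 2000/140 = 14.286
Step 4: 220 μL + 450 μL = 670 μL total → factor 670/220 = 3.0455
Step 5: 0.48 mL brought to 4950 μL → factor 4.95/0.48 = 10.312
Dilution factor through tube 5 = 6.5556 × 2.3636 × 14.286 × 3.0455 × 10.312 = 6952
[tube 5] = 0.200 M / 6952 = 2.877 × 10^-5 M = 28.8 μM

28.8 μM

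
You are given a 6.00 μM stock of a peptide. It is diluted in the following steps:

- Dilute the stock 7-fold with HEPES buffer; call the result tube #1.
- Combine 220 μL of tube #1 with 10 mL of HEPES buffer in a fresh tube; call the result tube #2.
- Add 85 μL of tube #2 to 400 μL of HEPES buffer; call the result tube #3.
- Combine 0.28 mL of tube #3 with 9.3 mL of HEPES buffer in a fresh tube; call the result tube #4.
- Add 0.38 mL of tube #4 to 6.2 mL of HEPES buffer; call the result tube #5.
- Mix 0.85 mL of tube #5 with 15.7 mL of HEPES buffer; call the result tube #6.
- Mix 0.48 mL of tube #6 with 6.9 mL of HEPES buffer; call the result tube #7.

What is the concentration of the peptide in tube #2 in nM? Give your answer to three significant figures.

18.5 nM

Step 1: 7-fold → factor 7
Step 2: 220 μL + 10 mL = 10220 μL total → factor 10220/220 = 46.455
Dilution factor through tube #2 = 7 × 46.455 = 325.18
[tube #2] = 6.00 μM / 325.18 = 0.01845 μM = 18.5 nM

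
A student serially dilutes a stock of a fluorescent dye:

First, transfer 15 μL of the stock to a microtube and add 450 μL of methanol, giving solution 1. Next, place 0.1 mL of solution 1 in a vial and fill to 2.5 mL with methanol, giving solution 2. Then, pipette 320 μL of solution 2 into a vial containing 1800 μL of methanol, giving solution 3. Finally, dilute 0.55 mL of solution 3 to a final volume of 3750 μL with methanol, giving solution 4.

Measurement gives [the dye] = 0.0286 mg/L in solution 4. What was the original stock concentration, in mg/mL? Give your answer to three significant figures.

1.00 mg/mL

Step 1: 15 μL + 450 μL = 465 μL total → factor 465/15 = 31
Step 2: 0.1 mL brought to 2.5 mL → factor 2.5/0.1 = 25
Step 3: 320 μL + 1800 μL = 2120 μL total → factor 2120/320 = 6.625
Step 4: 0.55 mL brought to 3750 μL → factor 3.75/0.55 = 6.8182
Overall dilution factor = 31 × 25 × 6.625 × 6.8182 = 35007
Stock = 0.0286 mg/L × 35007 = 1001 mg/L = 1.00 mg/mL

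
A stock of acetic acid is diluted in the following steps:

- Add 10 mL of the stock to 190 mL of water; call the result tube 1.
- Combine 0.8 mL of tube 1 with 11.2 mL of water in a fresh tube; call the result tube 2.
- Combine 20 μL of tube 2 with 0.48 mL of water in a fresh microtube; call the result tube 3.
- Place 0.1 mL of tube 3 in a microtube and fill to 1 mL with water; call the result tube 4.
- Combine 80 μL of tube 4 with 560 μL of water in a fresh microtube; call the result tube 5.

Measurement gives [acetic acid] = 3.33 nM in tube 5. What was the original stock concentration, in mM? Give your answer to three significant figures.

Step 1: 10 mL + 190 mL = 200 mL total → factor 200/10 = 20
Step 2: 0.8 mL + 11.2 mL = 12 mL total → factor 12/0.8 = 15
Step 3: 20 μL + 0.48 mL = 500 μL total → factor 500/20 = 25
Step 4: 0.1 mL brought to 1 mL → factor 1/0.1 = 10
Step 5: 80 μL + 560 μL = 640 μL total → factor 640/80 = 8
Overall dilution factor = 20 × 15 × 25 × 10 × 8 = 6 × 10^5
Stock = 3.33 nM × 6 × 10^5 = 1.998 × 10^6 nM = 2.00 mM

2.00 mM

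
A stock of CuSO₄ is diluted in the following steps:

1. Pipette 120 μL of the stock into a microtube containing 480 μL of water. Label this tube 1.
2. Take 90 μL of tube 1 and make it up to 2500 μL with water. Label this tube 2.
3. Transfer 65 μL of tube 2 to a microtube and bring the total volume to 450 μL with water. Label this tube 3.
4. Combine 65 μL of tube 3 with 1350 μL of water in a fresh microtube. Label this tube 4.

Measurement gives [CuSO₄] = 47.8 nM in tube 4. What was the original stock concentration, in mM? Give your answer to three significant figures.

Step 1: 120 μL + 480 μL = 600 μL total → factor 600/120 = 5
Step 2: 90 μL brought to 2500 μL → factor 2500/90 = 27.778
Step 3: 65 μL brought to 450 μL → factor 450/65 = 6.9231
Step 4: 65 μL + 1350 μL = 1415 μL total → factor 1415/65 = 21.769
Overall dilution factor = 5 × 27.778 × 6.9231 × 21.769 = 20932
Stock = 47.8 nM × 20932 = 1.001 × 10^6 nM = 1.00 mM

1.00 mM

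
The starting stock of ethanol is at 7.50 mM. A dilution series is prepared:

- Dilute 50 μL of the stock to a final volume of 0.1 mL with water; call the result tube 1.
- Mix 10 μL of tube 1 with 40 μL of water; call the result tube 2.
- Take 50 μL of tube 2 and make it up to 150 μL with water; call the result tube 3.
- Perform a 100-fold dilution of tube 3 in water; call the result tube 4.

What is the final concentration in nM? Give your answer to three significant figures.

Step 1: 50 μL brought to 0.1 mL → factor 100/50 = 2
Step 2: 10 μL + 40 μL = 50 μL total → factor 50/10 = 5
Step 3: 50 μL brought to 150 μL → factor 150/50 = 3
Step 4: 100-fold → factor 100
Overall dilution factor = 2 × 5 × 3 × 100 = 3000
Final = 7.50 mM / 3000 = 0.002500 mM = 2.50 × 10^3 nM

2.50 × 10^3 nM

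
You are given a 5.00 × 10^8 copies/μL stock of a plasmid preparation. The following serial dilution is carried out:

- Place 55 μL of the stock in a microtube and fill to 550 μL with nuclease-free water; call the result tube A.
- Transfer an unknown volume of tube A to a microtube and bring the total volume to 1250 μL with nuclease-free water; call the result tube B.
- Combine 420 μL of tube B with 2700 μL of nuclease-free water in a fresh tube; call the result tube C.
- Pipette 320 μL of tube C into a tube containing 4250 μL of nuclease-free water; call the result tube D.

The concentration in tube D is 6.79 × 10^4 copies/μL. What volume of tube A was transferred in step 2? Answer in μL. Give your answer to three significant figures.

180 μL

Step 1: 55 μL brought to 550 μL → factor 550/55 = 10
Step 2: v brought to 1250 μL → factor = 1250 μL/v
Step 3: 420 μL + 2700 μL = 3120 μL total → factor 3120/420 = 7.4286
Step 4: 320 μL + 4250 μL = 4570 μL total → factor 4570/320 = 14.281
Product of known-step factors = 1060.9
Overall factor = 5.00 × 10^8 copies/μL / (6.79 × 10^4 copies/μL) = 7363.8
Step-2 factor = 7363.8 / 1060.9 = 6.9411
v = 1250 μL / 6.9411 = 180 μL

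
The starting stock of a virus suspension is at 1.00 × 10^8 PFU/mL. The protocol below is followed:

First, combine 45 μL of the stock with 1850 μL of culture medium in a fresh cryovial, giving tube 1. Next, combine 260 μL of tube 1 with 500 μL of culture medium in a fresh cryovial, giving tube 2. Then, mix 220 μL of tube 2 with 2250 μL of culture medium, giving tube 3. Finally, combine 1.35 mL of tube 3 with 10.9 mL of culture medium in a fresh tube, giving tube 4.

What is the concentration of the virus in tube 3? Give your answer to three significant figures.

Step 1: 45 μL + 1850 μL = 1895 μL total → factor 1895/45 = 42.111
Step 2: 260 μL + 500 μL = 760 μL total → factor 760/260 = 2.9231
Step 3: 220 μL + 2250 μL = 2470 μL total → factor 2470/220 = 11.227
Dilution factor through tube 3 = 42.111 × 2.9231 × 11.227 = 1382
[tube 3] = 1.00 × 10^8 PFU/mL / 1382 = 7.24 × 10^4 PFU/mL

7.24 × 10^4 PFU/mL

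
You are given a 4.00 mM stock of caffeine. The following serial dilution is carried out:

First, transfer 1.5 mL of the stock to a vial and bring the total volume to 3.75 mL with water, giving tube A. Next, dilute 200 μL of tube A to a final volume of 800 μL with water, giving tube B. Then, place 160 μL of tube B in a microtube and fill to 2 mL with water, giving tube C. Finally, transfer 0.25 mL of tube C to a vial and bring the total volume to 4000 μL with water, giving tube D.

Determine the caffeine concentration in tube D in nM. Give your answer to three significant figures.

2.00 × 10^3 nM

Step 1: 1.5 mL brought to 3.75 mL → factor 3.75/1.5 = 2.5
Step 2: 200 μL brought to 800 μL → factor 800/200 = 4
Step 3: 160 μL brought to 2 mL → factor 2000/160 = 12.5
Step 4: 0.25 mL brought to 4000 μL → factor 4/0.25 = 16
Overall dilution factor = 2.5 × 4 × 12.5 × 16 = 2000
Final = 4.00 mM / 2000 = 0.002000 mM = 2.00 × 10^3 nM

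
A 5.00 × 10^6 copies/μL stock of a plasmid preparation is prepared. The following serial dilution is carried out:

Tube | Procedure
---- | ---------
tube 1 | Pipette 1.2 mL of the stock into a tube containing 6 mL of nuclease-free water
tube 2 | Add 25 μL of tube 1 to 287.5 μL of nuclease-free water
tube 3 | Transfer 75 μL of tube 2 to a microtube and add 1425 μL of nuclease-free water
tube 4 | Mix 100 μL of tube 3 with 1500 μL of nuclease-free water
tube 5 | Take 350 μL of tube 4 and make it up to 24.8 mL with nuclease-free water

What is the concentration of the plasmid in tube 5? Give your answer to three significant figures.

2.94 copies/μL

Step 1: 1.2 mL + 6 mL = 7.2 mL total → factor 7.2/1.2 = 6
Step 2: 25 μL + 287.5 μL = 312.5 μL total → factor 312.5/25 = 12.5
Step 3: 75 μL + 1425 μL = 1500 μL total → factor 1500/75 = 20
Step 4: 100 μL + 1500 μL = 1600 μL total → factor 1600/100 = 16
Step 5: 350 μL brought to 24.8 mL → factor 24800/350 = 70.857
Overall dilution factor = 6 × 12.5 × 20 × 16 × 70.857 = 1.7006 × 10^6
Final = 5.00 × 10^6 copies/μL / 1.7006 × 10^6 = 2.94 copies/μL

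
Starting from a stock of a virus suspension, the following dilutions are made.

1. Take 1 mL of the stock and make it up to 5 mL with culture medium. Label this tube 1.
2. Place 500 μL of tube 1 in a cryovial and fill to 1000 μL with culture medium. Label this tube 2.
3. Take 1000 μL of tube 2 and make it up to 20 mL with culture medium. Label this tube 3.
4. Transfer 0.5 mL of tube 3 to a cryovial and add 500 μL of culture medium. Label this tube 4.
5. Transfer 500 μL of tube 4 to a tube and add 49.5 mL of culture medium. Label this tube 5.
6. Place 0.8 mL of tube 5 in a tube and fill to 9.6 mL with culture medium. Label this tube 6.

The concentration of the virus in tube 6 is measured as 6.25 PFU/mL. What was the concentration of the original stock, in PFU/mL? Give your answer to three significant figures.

3.00 × 10^6 PFU/mL

Step 1: 1 mL brought to 5 mL → factor 5/1 = 5
Step 2: 500 μL brought to 1000 μL → factor 1000/500 = 2
Step 3: 1000 μL brought to 20 mL → factor 20000/1000 = 20
Step 4: 0.5 mL + 500 μL = 1 mL total → factor 1/0.5 = 2
Step 5: 500 μL + 49.5 mL = 50000 μL total → factor 50000/500 = 100
Step 6: 0.8 mL brought to 9.6 mL → factor 9.6/0.8 = 12
Overall dilution factor = 5 × 2 × 20 × 2 × 100 × 12 = 4.8 × 10^5
Stock = 6.25 PFU/mL × 4.8 × 10^5 = 3.00 × 10^6 PFU/mL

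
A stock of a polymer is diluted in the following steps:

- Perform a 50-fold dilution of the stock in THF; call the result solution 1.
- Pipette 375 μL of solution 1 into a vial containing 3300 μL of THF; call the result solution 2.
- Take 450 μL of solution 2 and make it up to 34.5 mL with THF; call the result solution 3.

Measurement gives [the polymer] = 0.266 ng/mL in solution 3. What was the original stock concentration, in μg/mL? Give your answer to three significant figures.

Step 1: 50-fold → factor 50
Step 2: 375 μL + 3300 μL = 3675 μL total → factor 3675/375 = 9.8
Step 3: 450 μL brought to 34.5 mL → factor 34500/450 = 76.667
Overall dilution factor = 50 × 9.8 × 76.667 = 37567
Stock = 0.266 ng/mL × 37567 = 9993 ng/mL = 9.99 μg/mL

9.99 μg/mL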